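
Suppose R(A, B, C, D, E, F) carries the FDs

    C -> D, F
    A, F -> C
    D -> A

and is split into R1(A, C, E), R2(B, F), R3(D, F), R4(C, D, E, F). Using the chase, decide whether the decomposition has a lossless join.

No

Chase test. Columns are A, B, C, D, E, F; row i has aⱼ where attribute j ∈ Ri, else bᵢⱼ.
Initial tableau (one row per fragment):
  row 1: a1 b12 a3 b14 a5 b16
  row 2: b21 a2 b23 b24 b25 a6
  row 3: b31 b32 b33 a4 b35 a6
  row 4: b41 b42 a3 a4 a5 a6
Rows 1 and 4 agree on C; apply C→D, F and equate their D, F entries.
Rows 1 and 3 agree on D; apply D→A and equate their A entries.
Rows 1 and 4 agree on D; apply D→A and equate their A entries.
Rows 1 and 3 agree on A, F; apply A, F→C and equate their C entries.
No row becomes fully distinguished — the join is lossy.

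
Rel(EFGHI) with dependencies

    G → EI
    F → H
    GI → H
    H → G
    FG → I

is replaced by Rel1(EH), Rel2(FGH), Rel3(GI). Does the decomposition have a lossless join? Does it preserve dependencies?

Lossless test (chase): Rows 2 and 3 agree on G; apply G→EI and equate their EI entries. Rows 2 and 3 agree on GI; apply GI→H and equate their H entries. Rows 1 and 2 agree on H; apply H→G and equate their G entries. Rows 1 and 2 agree on G; apply G→EI and equate their EI entries. Row 2 is now all distinguished symbols — the join is lossless.
Dependency preservation: G → EI; GI → H; FG → I are not contained in any single fragment, but the restricted closure of each left-hand side across the fragments still reaches the right-hand side; the remaining FDs each lie inside some fragment. All dependencies are preserved.

lossless and dependency-preserving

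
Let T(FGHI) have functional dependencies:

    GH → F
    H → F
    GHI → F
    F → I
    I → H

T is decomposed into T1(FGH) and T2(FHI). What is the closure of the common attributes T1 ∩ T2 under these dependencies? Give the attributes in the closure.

FHI

T1 ∩ T2 = {FH}.
F → I applies, adding I
Closure: {FHI}.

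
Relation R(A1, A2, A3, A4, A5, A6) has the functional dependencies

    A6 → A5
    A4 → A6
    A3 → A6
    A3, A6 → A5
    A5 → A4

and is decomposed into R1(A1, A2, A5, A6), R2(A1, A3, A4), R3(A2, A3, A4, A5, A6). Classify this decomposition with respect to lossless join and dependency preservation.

Lossless test (chase): Rows 2 and 3 agree on A4; apply A4→A6 and equate their A6 entries. Rows 2 and 3 agree on A3, A6; apply A3, A6→A5 and equate their A5 entries. Rows 1 and 2 agree on A5; apply A5→A4 and equate their A4 entries. No row becomes fully distinguished — the join is lossy.
Dependency preservation: every FD's attributes lie within a single fragment, so each can be enforced locally — preserved.

lossy but dependency-preserving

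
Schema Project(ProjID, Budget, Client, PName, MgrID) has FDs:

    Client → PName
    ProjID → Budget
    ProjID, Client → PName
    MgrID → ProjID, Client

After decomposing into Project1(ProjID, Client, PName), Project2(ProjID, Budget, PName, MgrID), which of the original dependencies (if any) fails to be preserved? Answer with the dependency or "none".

Check MgrID → ProjID, Client: no single fragment contains all of {ProjID, Client, MgrID}, and the restricted closure of {MgrID} across the fragments never reaches {ProjID, Client}.
Client → PName is preserved.
ProjID → Budget is preserved.
ProjID, Client → PName is preserved.

MgrID → ProjID, Client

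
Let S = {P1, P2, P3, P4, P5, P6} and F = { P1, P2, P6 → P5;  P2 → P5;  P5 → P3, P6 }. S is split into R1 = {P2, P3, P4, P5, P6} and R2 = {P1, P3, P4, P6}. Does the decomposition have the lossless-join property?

No

Common attributes: R1 ∩ R2 = {P3, P4, P6}.
No dependency enlarges {P3, P4, P6}, so (P3, P4, P6)⁺ = {P3, P4, P6}.
The closure contains neither all of R1 = {P2, P3, P4, P5, P6} nor all of R2 = {P1, P3, P4, P6}, so the common attributes are not a superkey of either fragment. The join is lossy.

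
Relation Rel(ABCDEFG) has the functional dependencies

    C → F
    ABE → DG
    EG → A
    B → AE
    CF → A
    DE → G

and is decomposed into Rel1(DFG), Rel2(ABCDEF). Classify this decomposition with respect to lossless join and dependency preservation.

lossy and not dependency-preserving

Lossless test: (DF)⁺ = {DF}, which is a superkey of neither fragment — lossy.
Dependency preservation: the restricted closure of {ABE} across the fragments never reaches {DG}, so ABE → DG cannot be enforced without a join — not preserved.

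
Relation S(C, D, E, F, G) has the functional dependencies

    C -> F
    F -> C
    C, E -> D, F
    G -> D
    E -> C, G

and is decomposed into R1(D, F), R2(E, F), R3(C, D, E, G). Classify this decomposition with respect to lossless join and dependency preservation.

Lossless test (chase): Rows 1 and 2 agree on F; apply F→C and equate their C entries. Rows 2 and 3 agree on E; apply E→C, G and equate their C, G entries. Rows 1 and 3 agree on C; apply C→F and equate their F entries. Rows 2 and 3 agree on C, E; apply C, E→D, F and equate their D, F entries. Row 2 is now all distinguished symbols — the join is lossless.
Dependency preservation: the restricted closure of {C} across the fragments never reaches {F}, so C → F cannot be enforced without a join — not preserved.

lossless but not dependency-preserving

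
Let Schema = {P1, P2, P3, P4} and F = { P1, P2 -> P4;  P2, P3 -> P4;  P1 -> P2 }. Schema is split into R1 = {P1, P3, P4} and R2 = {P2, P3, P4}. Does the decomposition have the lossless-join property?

No

Common attributes: R1 ∩ R2 = {P3, P4}.
No dependency enlarges {P3, P4}, so (P3, P4)⁺ = {P3, P4}.
The closure contains neither all of R1 = {P1, P3, P4} nor all of R2 = {P2, P3, P4}, so the common attributes are not a superkey of either fragment. The join is lossy.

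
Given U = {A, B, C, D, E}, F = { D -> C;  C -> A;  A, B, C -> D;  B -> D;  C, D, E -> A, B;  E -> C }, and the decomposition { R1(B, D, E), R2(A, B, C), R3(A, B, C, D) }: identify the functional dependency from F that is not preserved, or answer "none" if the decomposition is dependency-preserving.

Check E → C: no single fragment contains all of {C, E}, and the restricted closure of {E} across the fragments never reaches {C}.
D → C is preserved.
C → A is preserved.
A, B, C → D is preserved.
B → D is preserved.
C, D, E → A, B is preserved.

E -> C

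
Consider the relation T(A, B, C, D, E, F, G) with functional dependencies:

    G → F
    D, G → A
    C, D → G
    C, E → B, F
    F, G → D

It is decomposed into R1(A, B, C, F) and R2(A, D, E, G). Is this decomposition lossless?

No

Common attributes: R1 ∩ R2 = {A}.
No dependency enlarges {A}, so (A)⁺ = {A}.
The closure contains neither all of R1 = {A, B, C, F} nor all of R2 = {A, D, E, G}, so the common attributes are not a superkey of either fragment. The join is lossy.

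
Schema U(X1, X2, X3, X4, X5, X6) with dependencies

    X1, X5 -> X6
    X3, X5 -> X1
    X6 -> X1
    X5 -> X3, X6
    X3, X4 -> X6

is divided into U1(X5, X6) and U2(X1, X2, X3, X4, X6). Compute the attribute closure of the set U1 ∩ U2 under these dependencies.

X1, X6

U1 ∩ U2 = {X6}.
X6 → X1 applies, adding X1
Closure: {X1, X6}.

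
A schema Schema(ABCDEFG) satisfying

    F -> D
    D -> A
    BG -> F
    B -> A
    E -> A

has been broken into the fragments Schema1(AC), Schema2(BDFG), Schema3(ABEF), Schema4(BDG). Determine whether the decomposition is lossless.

No

Chase test. Columns are ABCDEFG; row i has aⱼ where attribute j ∈ Schemai, else bᵢⱼ.
Initial tableau (one row per fragment):
  row 1: a1 b12 a3 b14 b15 b16 b17
  row 2: b21 a2 b23 a4 b25 a6 a7
  row 3: a1 a2 b33 b34 a5 a6 b37
  row 4: b41 a2 b43 a4 b45 b46 a7
Rows 2 and 3 agree on F; apply F→D and equate their D entries.
Rows 2 and 3 agree on D; apply D→A and equate their A entries.
Rows 2 and 4 agree on D; apply D→A and equate their A entries.
Rows 2 and 4 agree on BG; apply BG→F and equate their F entries.
No row becomes fully distinguished — the join is lossy.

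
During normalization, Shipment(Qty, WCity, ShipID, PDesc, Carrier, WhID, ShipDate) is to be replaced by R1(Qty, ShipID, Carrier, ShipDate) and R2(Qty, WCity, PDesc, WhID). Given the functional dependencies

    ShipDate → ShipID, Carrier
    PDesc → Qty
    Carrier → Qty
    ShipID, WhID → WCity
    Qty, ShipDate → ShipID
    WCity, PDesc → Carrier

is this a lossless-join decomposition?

Common attributes: R1 ∩ R2 = {Qty}.
No dependency enlarges {Qty}, so (Qty)⁺ = {Qty}.
The closure contains neither all of R1 = {Qty, ShipID, Carrier, ShipDate} nor all of R2 = {Qty, WCity, PDesc, WhID}, so the common attributes are not a superkey of either fragment. The join is lossy.

No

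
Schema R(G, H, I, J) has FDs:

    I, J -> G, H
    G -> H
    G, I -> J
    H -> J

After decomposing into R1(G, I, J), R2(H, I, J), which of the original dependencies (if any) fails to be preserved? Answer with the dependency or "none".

Check G → H: no single fragment contains all of {G, H}, and the restricted closure of {G} across the fragments never reaches {H}.
I, J → G, H is preserved.
G, I → J is preserved.
H → J is preserved.

G -> H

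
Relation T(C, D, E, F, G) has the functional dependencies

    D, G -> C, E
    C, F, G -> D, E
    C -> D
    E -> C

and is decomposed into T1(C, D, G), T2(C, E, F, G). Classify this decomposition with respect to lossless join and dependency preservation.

Lossless test: (C, G)⁺ = {C, D, E, G}, which contains all of one fragment — lossless.
Dependency preservation: D, G → C, E; C, F, G → D, E are not contained in any single fragment, but the restricted closure of each left-hand side across the fragments still reaches the right-hand side; the remaining FDs each lie inside some fragment. All dependencies are preserved.

lossless and dependency-preserving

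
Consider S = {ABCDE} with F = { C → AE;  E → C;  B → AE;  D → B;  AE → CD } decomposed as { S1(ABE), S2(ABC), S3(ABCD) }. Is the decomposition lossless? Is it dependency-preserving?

lossless and dependency-preserving

Lossless test (chase): Rows 2 and 3 agree on C; apply C→AE and equate their AE entries. Rows 1 and 2 agree on B; apply B→AE and equate their AE entries. Rows 1 and 2 agree on AE; apply AE→CD and equate their CD entries. Rows 1 and 3 agree on AE; apply AE→CD and equate their CD entries. Row 1 is now all distinguished symbols — the join is lossless.
Dependency preservation: C → AE; E → C; AE → CD are not contained in any single fragment, but the restricted closure of each left-hand side across the fragments still reaches the right-hand side; the remaining FDs each lie inside some fragment. All dependencies are preserved.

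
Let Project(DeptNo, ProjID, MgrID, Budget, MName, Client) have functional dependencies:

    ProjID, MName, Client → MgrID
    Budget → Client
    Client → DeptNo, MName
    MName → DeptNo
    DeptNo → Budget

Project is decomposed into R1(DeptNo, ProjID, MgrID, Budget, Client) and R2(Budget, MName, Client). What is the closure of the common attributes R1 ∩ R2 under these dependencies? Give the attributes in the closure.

R1 ∩ R2 = {Budget, Client}.
Client → DeptNo, MName applies, adding DeptNo, MName
Closure: {DeptNo, Budget, MName, Client}.

DeptNo, Budget, MName, Client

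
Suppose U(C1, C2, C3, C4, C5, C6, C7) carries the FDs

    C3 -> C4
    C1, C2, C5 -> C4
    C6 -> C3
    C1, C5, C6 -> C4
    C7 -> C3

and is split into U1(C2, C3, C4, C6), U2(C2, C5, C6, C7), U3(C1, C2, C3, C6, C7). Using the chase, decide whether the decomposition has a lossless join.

No

Chase test. Columns are C1, C2, C3, C4, C5, C6, C7; row i has aⱼ where attribute j ∈ Ui, else bᵢⱼ.
Initial tableau (one row per fragment):
  row 1: b11 a2 a3 a4 b15 a6 b17
  row 2: b21 a2 b23 b24 a5 a6 a7
  row 3: a1 a2 a3 b34 b35 a6 a7
Rows 1 and 3 agree on C3; apply C3→C4 and equate their C4 entries.
Rows 1 and 2 agree on C6; apply C6→C3 and equate their C3 entries.
Rows 1 and 2 agree on C3; apply C3→C4 and equate their C4 entries.
No row becomes fully distinguished — the join is lossy.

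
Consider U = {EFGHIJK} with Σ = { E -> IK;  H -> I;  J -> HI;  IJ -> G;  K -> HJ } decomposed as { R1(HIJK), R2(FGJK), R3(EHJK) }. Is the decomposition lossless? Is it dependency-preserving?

Lossless test (chase): Rows 1 and 3 agree on H; apply H→I and equate their I entries. Rows 1 and 2 agree on J; apply J→HI and equate their HI entries. Rows 1 and 2 agree on IJ; apply IJ→G and equate their G entries. Rows 1 and 3 agree on IJ; apply IJ→G and equate their G entries. No row becomes fully distinguished — the join is lossy.
Dependency preservation: E → IK; IJ → G are not contained in any single fragment, but the restricted closure of each left-hand side across the fragments still reaches the right-hand side; the remaining FDs each lie inside some fragment. All dependencies are preserved.

lossy but dependency-preserving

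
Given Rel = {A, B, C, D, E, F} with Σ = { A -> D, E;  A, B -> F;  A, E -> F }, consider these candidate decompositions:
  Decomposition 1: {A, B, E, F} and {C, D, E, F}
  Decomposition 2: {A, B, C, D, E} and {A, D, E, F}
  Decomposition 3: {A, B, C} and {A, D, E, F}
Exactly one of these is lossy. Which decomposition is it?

Decomposition 1: common = {E, F}, closure = {E, F} → lossy.
Decomposition 2: common = {A, D, E}, closure = {A, D, E, F} → lossless.
Decomposition 3: common = {A}, closure = {A, D, E, F} → lossless.

Decomposition 1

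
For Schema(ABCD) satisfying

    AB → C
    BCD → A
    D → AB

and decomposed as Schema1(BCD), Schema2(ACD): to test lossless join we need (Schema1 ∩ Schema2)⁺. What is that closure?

Schema1 ∩ Schema2 = {CD}.
D → AB applies, adding AB
Closure: {ABCD}.

ABCD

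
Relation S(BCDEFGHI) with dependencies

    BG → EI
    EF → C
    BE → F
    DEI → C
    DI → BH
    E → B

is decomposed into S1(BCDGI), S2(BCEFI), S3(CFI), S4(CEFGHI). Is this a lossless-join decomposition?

Chase test. Columns are BCDEFGHI; row i has aⱼ where attribute j ∈ Si, else bᵢⱼ.
Initial tableau (one row per fragment):
  row 1: a1 a2 a3 b14 b15 a6 b17 a8
  row 2: a1 a2 b23 a4 a5 b26 b27 a8
  row 3: b31 a2 b33 b34 a5 b36 b37 a8
  row 4: b41 a2 b43 a4 a5 a6 a7 a8
Rows 2 and 4 agree on E; apply E→B and equate their B entries.
Rows 1 and 4 agree on BG; apply BG→EI and equate their EI entries.
Rows 1 and 2 agree on BE; apply BE→F and equate their F entries.
No row becomes fully distinguished — the join is lossy.

No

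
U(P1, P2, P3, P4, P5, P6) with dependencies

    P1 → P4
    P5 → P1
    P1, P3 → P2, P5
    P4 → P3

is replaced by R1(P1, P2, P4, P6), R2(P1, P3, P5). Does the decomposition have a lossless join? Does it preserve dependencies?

lossless but not dependency-preserving

Lossless test: (P1)⁺ = {P1, P2, P3, P4, P5}, which contains all of one fragment — lossless.
Dependency preservation: the restricted closure of {P4} across the fragments never reaches {P3}, so P4 → P3 cannot be enforced without a join — not preserved.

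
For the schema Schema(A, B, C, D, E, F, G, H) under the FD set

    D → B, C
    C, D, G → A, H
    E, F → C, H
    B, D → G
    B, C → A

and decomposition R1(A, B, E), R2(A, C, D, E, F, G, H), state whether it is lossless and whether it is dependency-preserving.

lossy and not dependency-preserving

Lossless test: (A, E)⁺ = {A, E}, which is a superkey of neither fragment — lossy.
Dependency preservation: the restricted closure of {D} across the fragments never reaches {B, C}, so D → B, C cannot be enforced without a join — not preserved.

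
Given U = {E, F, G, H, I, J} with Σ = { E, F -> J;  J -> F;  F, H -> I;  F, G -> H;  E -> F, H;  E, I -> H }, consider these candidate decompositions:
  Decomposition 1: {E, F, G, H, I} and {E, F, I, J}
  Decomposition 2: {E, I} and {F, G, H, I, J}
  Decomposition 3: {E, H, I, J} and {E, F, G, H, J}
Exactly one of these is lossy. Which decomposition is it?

Decomposition 1: common = {E, F, I}, closure = {E, F, H, I, J} → lossless.
Decomposition 2: common = {I}, closure = {I} → lossy.
Decomposition 3: common = {E, H, J}, closure = {E, F, H, I, J} → lossless.

Decomposition 2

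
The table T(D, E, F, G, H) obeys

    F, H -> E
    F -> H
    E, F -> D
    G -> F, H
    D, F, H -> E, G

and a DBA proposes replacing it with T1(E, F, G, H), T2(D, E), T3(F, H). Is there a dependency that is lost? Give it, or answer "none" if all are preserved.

Check E, F → D: no single fragment contains all of {D, E, F}, and the restricted closure of {E, F} across the fragments never reaches {D}.
F, H → E is preserved.
F → H is preserved.
G → F, H is preserved.
D, F, H → E, G is preserved.

E, F -> D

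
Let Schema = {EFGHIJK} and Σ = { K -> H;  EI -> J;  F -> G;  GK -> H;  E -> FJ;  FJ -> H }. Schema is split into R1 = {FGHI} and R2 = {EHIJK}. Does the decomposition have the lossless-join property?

Common attributes: R1 ∩ R2 = {HI}.
No dependency enlarges {HI}, so (HI)⁺ = {HI}.
The closure contains neither all of R1 = {FGHI} nor all of R2 = {EHIJK}, so the common attributes are not a superkey of either fragment. The join is lossy.

No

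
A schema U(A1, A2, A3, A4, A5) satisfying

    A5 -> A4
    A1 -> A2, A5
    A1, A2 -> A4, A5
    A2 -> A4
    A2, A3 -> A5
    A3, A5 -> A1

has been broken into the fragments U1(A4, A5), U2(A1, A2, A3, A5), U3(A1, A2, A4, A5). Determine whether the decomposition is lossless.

Chase test. Columns are A1, A2, A3, A4, A5; row i has aⱼ where attribute j ∈ Ui, else bᵢⱼ.
Initial tableau (one row per fragment):
  row 1: b11 b12 b13 a4 a5
  row 2: a1 a2 a3 b24 a5
  row 3: a1 a2 b33 a4 a5
Rows 1 and 2 agree on A5; apply A5→A4 and equate their A4 entries.
Row 2 is now all distinguished symbols — the join is lossless.

Yes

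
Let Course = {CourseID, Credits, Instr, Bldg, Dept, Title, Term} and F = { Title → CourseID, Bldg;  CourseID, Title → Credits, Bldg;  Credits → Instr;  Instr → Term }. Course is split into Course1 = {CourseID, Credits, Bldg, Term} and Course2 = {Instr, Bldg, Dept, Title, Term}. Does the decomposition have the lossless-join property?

No

Common attributes: Course1 ∩ Course2 = {Bldg, Term}.
No dependency enlarges {Bldg, Term}, so (Bldg, Term)⁺ = {Bldg, Term}.
The closure contains neither all of Course1 = {CourseID, Credits, Bldg, Term} nor all of Course2 = {Instr, Bldg, Dept, Title, Term}, so the common attributes are not a superkey of either fragment. The join is lossy.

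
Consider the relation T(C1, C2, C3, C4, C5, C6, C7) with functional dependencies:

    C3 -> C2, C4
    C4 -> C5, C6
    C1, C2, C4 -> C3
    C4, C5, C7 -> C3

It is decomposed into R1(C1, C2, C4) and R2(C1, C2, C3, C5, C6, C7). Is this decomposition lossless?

No

Common attributes: R1 ∩ R2 = {C1, C2}.
No dependency enlarges {C1, C2}, so (C1, C2)⁺ = {C1, C2}.
The closure contains neither all of R1 = {C1, C2, C4} nor all of R2 = {C1, C2, C3, C5, C6, C7}, so the common attributes are not a superkey of either fragment. The join is lossy.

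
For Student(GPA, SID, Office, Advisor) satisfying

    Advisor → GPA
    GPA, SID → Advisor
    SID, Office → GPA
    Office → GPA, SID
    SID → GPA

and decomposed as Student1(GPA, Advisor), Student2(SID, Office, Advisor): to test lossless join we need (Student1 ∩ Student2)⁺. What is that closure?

GPA, Advisor

Student1 ∩ Student2 = {Advisor}.
Advisor → GPA applies, adding GPA
Closure: {GPA, Advisor}.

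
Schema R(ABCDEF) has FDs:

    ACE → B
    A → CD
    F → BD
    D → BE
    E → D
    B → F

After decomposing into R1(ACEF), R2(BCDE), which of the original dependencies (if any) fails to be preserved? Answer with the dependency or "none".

ACE → B: restricted closure across fragments reaches B.
A → CD: restricted closure across fragments reaches CD.
F → BD: restricted closure across fragments reaches BD.
D → BE lies within R2.
E → D lies within R2.
B → F: restricted closure across fragments reaches F.
Every dependency is enforceable on the fragments, so the decomposition is dependency-preserving.

none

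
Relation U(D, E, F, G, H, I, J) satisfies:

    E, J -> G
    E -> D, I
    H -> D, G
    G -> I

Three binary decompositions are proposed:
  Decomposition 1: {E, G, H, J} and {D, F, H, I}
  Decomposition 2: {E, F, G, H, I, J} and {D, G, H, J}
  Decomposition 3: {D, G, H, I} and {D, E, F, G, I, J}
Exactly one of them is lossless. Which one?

Decomposition 2

Decomposition 1: common = {H}, closure = {D, G, H, I} → lossy.
Decomposition 2: common = {G, H, J}, closure = {D, G, H, I, J} → lossless.
Decomposition 3: common = {D, G, I}, closure = {D, G, I} → lossy.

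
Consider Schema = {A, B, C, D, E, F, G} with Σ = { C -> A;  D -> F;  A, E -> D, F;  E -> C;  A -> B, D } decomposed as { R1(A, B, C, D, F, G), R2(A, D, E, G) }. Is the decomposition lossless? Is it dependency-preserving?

lossy and not dependency-preserving

Lossless test: (A, D, G)⁺ = {A, B, D, F, G}, which is a superkey of neither fragment — lossy.
Dependency preservation: the restricted closure of {E} across the fragments never reaches {C}, so E → C cannot be enforced without a join — not preserved.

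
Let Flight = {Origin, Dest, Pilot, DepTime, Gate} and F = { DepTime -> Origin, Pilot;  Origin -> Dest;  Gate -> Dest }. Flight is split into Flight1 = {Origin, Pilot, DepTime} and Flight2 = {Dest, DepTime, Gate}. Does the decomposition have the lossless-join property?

Common attributes: Flight1 ∩ Flight2 = {DepTime}.
Closure of {DepTime}: DepTime → Origin, Pilot applies, adding Origin, Pilot; Origin → Dest applies, adding Dest. So (DepTime)⁺ = {Origin, Dest, Pilot, DepTime}.
This closure contains every attribute of Flight1, so Flight1 ∩ Flight2 → Flight1. The join is lossless.

Yes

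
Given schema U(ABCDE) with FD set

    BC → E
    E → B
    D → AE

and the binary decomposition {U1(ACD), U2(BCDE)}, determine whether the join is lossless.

Common attributes: U1 ∩ U2 = {CD}.
Closure of {CD}: D → AE applies, adding AE; E → B applies, adding B. So (CD)⁺ = {ABCDE}.
This closure contains every attribute of U1, so U1 ∩ U2 → U1. The join is lossless.

Yes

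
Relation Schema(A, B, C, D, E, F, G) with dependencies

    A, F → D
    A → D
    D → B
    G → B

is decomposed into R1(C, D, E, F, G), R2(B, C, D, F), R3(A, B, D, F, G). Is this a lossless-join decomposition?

Chase test. Columns are A, B, C, D, E, F, G; row i has aⱼ where attribute j ∈ Ri, else bᵢⱼ.
Initial tableau (one row per fragment):
  row 1: b11 b12 a3 a4 a5 a6 a7
  row 2: b21 a2 a3 a4 b25 a6 b27
  row 3: a1 a2 b33 a4 b35 a6 a7
Rows 1 and 2 agree on D; apply D→B and equate their B entries.
No row becomes fully distinguished — the join is lossy.

No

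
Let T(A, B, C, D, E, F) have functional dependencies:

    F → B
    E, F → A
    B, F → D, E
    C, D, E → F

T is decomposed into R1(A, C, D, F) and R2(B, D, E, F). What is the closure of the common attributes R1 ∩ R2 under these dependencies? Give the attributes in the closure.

R1 ∩ R2 = {D, F}.
F → B applies, adding B
B, F → D, E applies, adding E
E, F → A applies, adding A
Closure: {A, B, D, E, F}.

A, B, D, E, F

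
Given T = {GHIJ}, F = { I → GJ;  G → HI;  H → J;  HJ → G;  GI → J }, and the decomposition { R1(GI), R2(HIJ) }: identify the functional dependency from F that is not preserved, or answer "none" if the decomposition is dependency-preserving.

I → GJ: restricted closure across fragments reaches GJ.
G → HI: restricted closure across fragments reaches HI.
H → J lies within R2.
HJ → G: restricted closure across fragments reaches G.
GI → J: restricted closure across fragments reaches J.
Every dependency is enforceable on the fragments, so the decomposition is dependency-preserving.

none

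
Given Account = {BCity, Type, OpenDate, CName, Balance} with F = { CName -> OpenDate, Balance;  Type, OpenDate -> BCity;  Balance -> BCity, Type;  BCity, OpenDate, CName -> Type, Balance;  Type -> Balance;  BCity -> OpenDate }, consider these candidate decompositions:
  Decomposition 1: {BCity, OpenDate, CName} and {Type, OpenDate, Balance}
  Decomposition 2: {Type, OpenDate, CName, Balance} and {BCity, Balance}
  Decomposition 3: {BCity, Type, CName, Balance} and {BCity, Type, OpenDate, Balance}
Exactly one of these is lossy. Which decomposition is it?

Decomposition 1: common = {OpenDate}, closure = {OpenDate} → lossy.
Decomposition 2: common = {Balance}, closure = {BCity, Type, OpenDate, Balance} → lossless.
Decomposition 3: common = {BCity, Type, Balance}, closure = {BCity, Type, OpenDate, Balance} → lossless.

Decomposition 1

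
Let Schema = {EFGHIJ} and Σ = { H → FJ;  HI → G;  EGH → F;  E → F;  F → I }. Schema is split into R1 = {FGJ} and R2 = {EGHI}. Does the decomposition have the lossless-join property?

Common attributes: R1 ∩ R2 = {G}.
No dependency enlarges {G}, so (G)⁺ = {G}.
The closure contains neither all of R1 = {FGJ} nor all of R2 = {EGHI}, so the common attributes are not a superkey of either fragment. The join is lossy.

No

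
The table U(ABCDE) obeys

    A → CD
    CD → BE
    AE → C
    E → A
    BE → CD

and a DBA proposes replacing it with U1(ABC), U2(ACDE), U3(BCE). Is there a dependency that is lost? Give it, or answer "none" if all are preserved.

A → CD lies within U2.
CD → BE: restricted closure across fragments reaches BE.
AE → C lies within U2.
E → A lies within U2.
BE → CD: restricted closure across fragments reaches CD.
Every dependency is enforceable on the fragments, so the decomposition is dependency-preserving.

none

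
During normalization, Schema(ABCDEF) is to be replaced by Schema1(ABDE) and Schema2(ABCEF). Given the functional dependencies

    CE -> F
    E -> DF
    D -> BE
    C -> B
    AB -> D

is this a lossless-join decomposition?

Yes

Common attributes: Schema1 ∩ Schema2 = {ABE}.
Closure of {ABE}: E → DF applies, adding DF. So (ABE)⁺ = {ABDEF}.
This closure contains every attribute of Schema1, so Schema1 ∩ Schema2 → Schema1. The join is lossless.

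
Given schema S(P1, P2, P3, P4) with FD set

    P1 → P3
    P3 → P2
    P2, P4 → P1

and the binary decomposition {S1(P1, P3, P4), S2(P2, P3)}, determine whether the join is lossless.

Common attributes: S1 ∩ S2 = {P3}.
Closure of {P3}: P3 → P2 applies, adding P2. So (P3)⁺ = {P2, P3}.
This closure contains every attribute of S2, so S1 ∩ S2 → S2. The join is lossless.

Yes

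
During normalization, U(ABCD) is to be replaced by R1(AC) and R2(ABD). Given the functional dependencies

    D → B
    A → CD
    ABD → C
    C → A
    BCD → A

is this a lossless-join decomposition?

Common attributes: R1 ∩ R2 = {A}.
Closure of {A}: A → CD applies, adding CD; D → B applies, adding B. So (A)⁺ = {ABCD}.
This closure contains every attribute of R1, so R1 ∩ R2 → R1. The join is lossless.

Yes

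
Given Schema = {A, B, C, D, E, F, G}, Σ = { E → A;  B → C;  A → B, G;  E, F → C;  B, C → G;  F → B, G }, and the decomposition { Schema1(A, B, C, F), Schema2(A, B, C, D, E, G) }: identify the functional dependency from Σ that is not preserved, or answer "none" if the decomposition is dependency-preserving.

E → A lies within Schema2.
B → C lies within Schema1.
A → B, G lies within Schema2.
E, F → C: restricted closure across fragments reaches C.
B, C → G lies within Schema2.
F → B, G: restricted closure across fragments reaches B, G.
Every dependency is enforceable on the fragments, so the decomposition is dependency-preserving.

none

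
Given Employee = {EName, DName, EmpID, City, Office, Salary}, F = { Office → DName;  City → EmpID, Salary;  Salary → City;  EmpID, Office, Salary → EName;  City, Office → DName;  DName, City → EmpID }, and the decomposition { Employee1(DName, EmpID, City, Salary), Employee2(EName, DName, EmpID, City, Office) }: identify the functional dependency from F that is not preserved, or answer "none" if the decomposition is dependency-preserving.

Office → DName lies within Employee2.
City → EmpID, Salary lies within Employee1.
Salary → City lies within Employee1.
EmpID, Office, Salary → EName: restricted closure across fragments reaches EName.
City, Office → DName lies within Employee2.
DName, City → EmpID lies within Employee1.
Every dependency is enforceable on the fragments, so the decomposition is dependency-preserving.

none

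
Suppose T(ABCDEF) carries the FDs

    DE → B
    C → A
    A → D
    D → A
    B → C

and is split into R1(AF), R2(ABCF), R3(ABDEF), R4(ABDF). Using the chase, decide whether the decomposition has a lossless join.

Chase test. Columns are ABCDEF; row i has aⱼ where attribute j ∈ Ri, else bᵢⱼ.
Initial tableau (one row per fragment):
  row 1: a1 b12 b13 b14 b15 a6
  row 2: a1 a2 a3 b24 b25 a6
  row 3: a1 a2 b33 a4 a5 a6
  row 4: a1 a2 b43 a4 b45 a6
Rows 1 and 2 agree on A; apply A→D and equate their D entries.
Rows 1 and 3 agree on A; apply A→D and equate their D entries.
Rows 2 and 3 agree on B; apply B→C and equate their C entries.
Rows 2 and 4 agree on B; apply B→C and equate their C entries.
Row 3 is now all distinguished symbols — the join is lossless.

Yes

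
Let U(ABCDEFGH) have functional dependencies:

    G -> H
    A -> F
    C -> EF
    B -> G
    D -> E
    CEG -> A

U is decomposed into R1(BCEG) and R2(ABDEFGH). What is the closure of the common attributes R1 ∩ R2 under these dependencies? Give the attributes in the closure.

R1 ∩ R2 = {BEG}.
G → H applies, adding H
Closure: {BEGH}.

BEGH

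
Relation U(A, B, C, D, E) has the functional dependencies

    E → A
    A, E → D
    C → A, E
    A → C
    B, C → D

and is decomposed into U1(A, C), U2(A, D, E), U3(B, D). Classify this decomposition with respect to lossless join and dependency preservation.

Lossless test (chase): Rows 1 and 2 agree on A; apply A→C and equate their C entries. Rows 1 and 2 agree on C; apply C→A, E and equate their A, E entries. Rows 1 and 2 agree on A, E; apply A, E→D and equate their D entries. No row becomes fully distinguished — the join is lossy.
Dependency preservation: C → A, E; B, C → D are not contained in any single fragment, but the restricted closure of each left-hand side across the fragments still reaches the right-hand side; the remaining FDs each lie inside some fragment. All dependencies are preserved.

lossy but dependency-preserving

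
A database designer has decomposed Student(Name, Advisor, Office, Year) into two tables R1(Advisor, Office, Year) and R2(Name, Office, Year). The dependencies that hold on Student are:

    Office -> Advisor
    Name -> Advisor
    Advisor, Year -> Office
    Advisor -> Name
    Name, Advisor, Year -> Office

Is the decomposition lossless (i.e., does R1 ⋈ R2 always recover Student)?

Yes

Common attributes: R1 ∩ R2 = {Office, Year}.
Closure of {Office, Year}: Office → Advisor applies, adding Advisor; Advisor → Name applies, adding Name. So (Office, Year)⁺ = {Name, Advisor, Office, Year}.
This closure contains every attribute of R1, so R1 ∩ R2 → R1. The join is lossless.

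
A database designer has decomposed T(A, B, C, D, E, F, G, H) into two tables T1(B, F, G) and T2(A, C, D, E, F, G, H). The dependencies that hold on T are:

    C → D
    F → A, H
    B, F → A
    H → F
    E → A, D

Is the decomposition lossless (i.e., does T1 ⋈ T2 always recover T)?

Common attributes: T1 ∩ T2 = {F, G}.
Closure of {F, G}: F → A, H applies, adding A, H. So (F, G)⁺ = {A, F, G, H}.
The closure contains neither all of T1 = {B, F, G} nor all of T2 = {A, C, D, E, F, G, H}, so the common attributes are not a superkey of either fragment. The join is lossy.

No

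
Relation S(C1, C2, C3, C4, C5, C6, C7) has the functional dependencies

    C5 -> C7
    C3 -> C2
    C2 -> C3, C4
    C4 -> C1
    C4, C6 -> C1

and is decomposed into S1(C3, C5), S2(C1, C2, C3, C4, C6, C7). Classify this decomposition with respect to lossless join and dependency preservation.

lossy and not dependency-preserving

Lossless test: (C3)⁺ = {C1, C2, C3, C4}, which is a superkey of neither fragment — lossy.
Dependency preservation: the restricted closure of {C5} across the fragments never reaches {C7}, so C5 → C7 cannot be enforced without a join — not preserved.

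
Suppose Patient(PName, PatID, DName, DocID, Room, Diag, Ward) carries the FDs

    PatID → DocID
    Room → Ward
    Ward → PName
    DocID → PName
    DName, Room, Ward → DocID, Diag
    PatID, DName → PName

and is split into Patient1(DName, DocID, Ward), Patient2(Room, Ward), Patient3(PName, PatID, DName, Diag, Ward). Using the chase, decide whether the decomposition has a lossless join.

No

Chase test. Columns are PName, PatID, DName, DocID, Room, Diag, Ward; row i has aⱼ where attribute j ∈ Patienti, else bᵢⱼ.
Initial tableau (one row per fragment):
  row 1: b11 b12 a3 a4 b15 b16 a7
  row 2: b21 b22 b23 b24 a5 b26 a7
  row 3: a1 a2 a3 b34 b35 a6 a7
Rows 1 and 2 agree on Ward; apply Ward→PName and equate their PName entries.
Rows 1 and 3 agree on Ward; apply Ward→PName and equate their PName entries.
No row becomes fully distinguished — the join is lossy.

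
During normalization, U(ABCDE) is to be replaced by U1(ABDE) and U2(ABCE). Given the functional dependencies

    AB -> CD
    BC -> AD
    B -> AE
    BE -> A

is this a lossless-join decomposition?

Common attributes: U1 ∩ U2 = {ABE}.
Closure of {ABE}: AB → CD applies, adding CD. So (ABE)⁺ = {ABCDE}.
This closure contains every attribute of U1, so U1 ∩ U2 → U1. The join is lossless.

Yes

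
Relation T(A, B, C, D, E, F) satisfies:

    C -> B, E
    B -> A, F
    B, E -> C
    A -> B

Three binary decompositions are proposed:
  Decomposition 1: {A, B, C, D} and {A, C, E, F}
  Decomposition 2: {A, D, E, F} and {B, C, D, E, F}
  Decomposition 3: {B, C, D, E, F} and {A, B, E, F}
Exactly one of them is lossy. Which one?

Decomposition 2

Decomposition 1: common = {A, C}, closure = {A, B, C, E, F} → lossless.
Decomposition 2: common = {D, E, F}, closure = {D, E, F} → lossy.
Decomposition 3: common = {B, E, F}, closure = {A, B, C, E, F} → lossless.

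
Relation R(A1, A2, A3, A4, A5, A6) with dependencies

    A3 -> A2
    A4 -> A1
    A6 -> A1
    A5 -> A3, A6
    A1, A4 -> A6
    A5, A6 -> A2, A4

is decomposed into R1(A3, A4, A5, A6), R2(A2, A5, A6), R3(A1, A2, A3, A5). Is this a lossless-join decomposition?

Chase test. Columns are A1, A2, A3, A4, A5, A6; row i has aⱼ where attribute j ∈ Ri, else bᵢⱼ.
Initial tableau (one row per fragment):
  row 1: b11 b12 a3 a4 a5 a6
  row 2: b21 a2 b23 b24 a5 a6
  row 3: a1 a2 a3 b34 a5 b36
Rows 1 and 3 agree on A3; apply A3→A2 and equate their A2 entries.
Rows 1 and 2 agree on A6; apply A6→A1 and equate their A1 entries.
Rows 1 and 2 agree on A5; apply A5→A3, A6 and equate their A3, A6 entries.
Rows 1 and 3 agree on A5; apply A5→A3, A6 and equate their A3, A6 entries.
Rows 1 and 2 agree on A5, A6; apply A5, A6→A2, A4 and equate their A2, A4 entries.
Rows 1 and 3 agree on A5, A6; apply A5, A6→A2, A4 and equate their A2, A4 entries.
Rows 1 and 3 agree on A4; apply A4→A1 and equate their A1 entries.
Row 1 is now all distinguished symbols — the join is lossless.

Yes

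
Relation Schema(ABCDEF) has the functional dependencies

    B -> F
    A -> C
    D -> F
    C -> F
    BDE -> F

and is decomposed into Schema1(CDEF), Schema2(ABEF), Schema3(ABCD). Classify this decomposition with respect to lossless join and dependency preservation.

Lossless test (chase): Rows 2 and 3 agree on B; apply B→F and equate their F entries. Rows 2 and 3 agree on A; apply A→C and equate their C entries. No row becomes fully distinguished — the join is lossy.
Dependency preservation: BDE → F is not contained in any single fragment, but the restricted closure of its left-hand side across the fragments still reaches the right-hand side; the remaining FDs each lie inside some fragment. All dependencies are preserved.

lossy but dependency-preserving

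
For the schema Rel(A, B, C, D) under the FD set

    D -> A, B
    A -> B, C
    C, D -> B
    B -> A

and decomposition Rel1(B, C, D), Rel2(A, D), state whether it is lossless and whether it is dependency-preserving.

lossless but not dependency-preserving

Lossless test: (D)⁺ = {A, B, C, D}, which contains all of one fragment — lossless.
Dependency preservation: the restricted closure of {A} across the fragments never reaches {B, C}, so A → B, C cannot be enforced without a join — not preserved.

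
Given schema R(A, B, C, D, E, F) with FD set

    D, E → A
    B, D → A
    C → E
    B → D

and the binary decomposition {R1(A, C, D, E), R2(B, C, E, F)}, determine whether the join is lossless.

Common attributes: R1 ∩ R2 = {C, E}.
No dependency enlarges {C, E}, so (C, E)⁺ = {C, E}.
The closure contains neither all of R1 = {A, C, D, E} nor all of R2 = {B, C, E, F}, so the common attributes are not a superkey of either fragment. The join is lossy.

No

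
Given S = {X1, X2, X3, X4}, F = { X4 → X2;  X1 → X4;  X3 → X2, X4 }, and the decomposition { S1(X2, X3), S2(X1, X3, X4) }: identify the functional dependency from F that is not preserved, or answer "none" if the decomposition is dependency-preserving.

X4 → X2

Check X4 → X2: no single fragment contains all of {X2, X4}, and the restricted closure of {X4} across the fragments never reaches {X2}.
X1 → X4 is preserved.
X3 → X2, X4 is preserved.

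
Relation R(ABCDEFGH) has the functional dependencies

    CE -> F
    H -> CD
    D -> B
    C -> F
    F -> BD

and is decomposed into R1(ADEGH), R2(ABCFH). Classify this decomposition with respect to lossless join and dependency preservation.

lossless but not dependency-preserving

Lossless test: (AH)⁺ = {ABCDFH}, which contains all of one fragment — lossless.
Dependency preservation: the restricted closure of {D} across the fragments never reaches {B}, so D → B cannot be enforced without a join — not preserved.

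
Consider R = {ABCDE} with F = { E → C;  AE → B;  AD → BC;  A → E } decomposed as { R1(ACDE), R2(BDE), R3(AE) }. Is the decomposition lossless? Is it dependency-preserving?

lossy and not dependency-preserving

Lossless test (chase): Rows 1 and 2 agree on E; apply E→C and equate their C entries. Rows 1 and 3 agree on E; apply E→C and equate their C entries. Rows 1 and 3 agree on AE; apply AE→B and equate their B entries. No row becomes fully distinguished — the join is lossy.
Dependency preservation: the restricted closure of {AE} across the fragments never reaches {B}, so AE → B cannot be enforced without a join — not preserved.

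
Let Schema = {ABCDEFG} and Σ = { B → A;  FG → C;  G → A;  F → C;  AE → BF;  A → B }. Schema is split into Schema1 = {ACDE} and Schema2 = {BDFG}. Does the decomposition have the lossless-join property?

Common attributes: Schema1 ∩ Schema2 = {D}.
No dependency enlarges {D}, so (D)⁺ = {D}.
The closure contains neither all of Schema1 = {ACDE} nor all of Schema2 = {BDFG}, so the common attributes are not a superkey of either fragment. The join is lossy.

No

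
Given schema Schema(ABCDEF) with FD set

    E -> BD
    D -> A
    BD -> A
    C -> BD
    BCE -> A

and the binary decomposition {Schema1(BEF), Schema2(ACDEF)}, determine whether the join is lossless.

Yes

Common attributes: Schema1 ∩ Schema2 = {EF}.
Closure of {EF}: E → BD applies, adding BD; D → A applies, adding A. So (EF)⁺ = {ABDEF}.
This closure contains every attribute of Schema1, so Schema1 ∩ Schema2 → Schema1. The join is lossless.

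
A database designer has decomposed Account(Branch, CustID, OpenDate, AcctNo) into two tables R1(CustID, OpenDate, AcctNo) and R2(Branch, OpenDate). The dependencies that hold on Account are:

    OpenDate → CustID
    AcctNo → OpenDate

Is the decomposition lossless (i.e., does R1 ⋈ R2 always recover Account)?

Common attributes: R1 ∩ R2 = {OpenDate}.
Closure of {OpenDate}: OpenDate → CustID applies, adding CustID. So (OpenDate)⁺ = {CustID, OpenDate}.
The closure contains neither all of R1 = {CustID, OpenDate, AcctNo} nor all of R2 = {Branch, OpenDate}, so the common attributes are not a superkey of either fragment. The join is lossy.

No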